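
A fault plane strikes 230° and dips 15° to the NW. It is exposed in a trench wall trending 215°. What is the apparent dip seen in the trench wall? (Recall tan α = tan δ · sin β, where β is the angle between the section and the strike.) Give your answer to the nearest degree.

The section lies 15° from the strike.
tan α = tan 15° × sin 15° = 0.2679 × 0.2588 = 0.0694
α = arctan(0.0694) = 3.97°

4°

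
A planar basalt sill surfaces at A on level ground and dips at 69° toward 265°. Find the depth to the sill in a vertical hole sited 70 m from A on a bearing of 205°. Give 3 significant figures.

91.2 m

The hole lies 60° from the dip direction, so the down-dip offset is 70 × cos 60° = 35.00 m.
Depth = down-dip offset × tan(dip) = 35.00 × tan 69° = 35.00 × 2.6051
Depth = 91.18 m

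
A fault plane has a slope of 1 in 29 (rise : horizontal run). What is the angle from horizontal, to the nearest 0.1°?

tan θ = 1/29 = 0.0345
θ = arctan(0.0345) = 1.97°

2.0°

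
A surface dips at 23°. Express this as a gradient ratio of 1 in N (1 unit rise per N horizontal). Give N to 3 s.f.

1 in 2.36

1 : N means tan θ = 1/N, so N = 1/tan 23° = 1/0.4245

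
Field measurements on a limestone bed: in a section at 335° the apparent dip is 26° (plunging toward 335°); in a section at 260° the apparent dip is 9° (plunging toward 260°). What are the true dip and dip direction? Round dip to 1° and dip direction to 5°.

Each apparent-dip line lies in the plane. As unit vectors (x east, y north, z up), v₁ plunges 26°→335° and v₂ plunges 9°→260°.
The plane normal is n = v₁ × v₂ ∝ (-0.203, 0.367, 0.857).
tan δ = √(n_x²+n_y²)/n_z = 0.419/0.857, so δ = 26.1°.
The horizontal component of n points toward azimuth atan2(n_x, n_y) = 331°, the dip direction.

true dip 26°, dip direction 330°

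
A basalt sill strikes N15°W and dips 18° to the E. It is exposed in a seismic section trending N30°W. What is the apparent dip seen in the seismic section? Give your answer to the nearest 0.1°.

The section lies 15° from the strike.
tan α = tan 18° × sin 15° = 0.3249 × 0.2588 = 0.0841
α = arctan(0.0841) = 4.81°

4.8°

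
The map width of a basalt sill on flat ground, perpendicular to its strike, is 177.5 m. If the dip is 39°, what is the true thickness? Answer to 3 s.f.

112 m

True thickness t = w · sin(dip) = 177.5 × sin 39°
t = 177.5 × 0.6293 = 111.704 m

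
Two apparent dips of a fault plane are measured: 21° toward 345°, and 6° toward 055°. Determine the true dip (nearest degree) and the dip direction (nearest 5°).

Each apparent-dip line lies in the plane. As unit vectors (x east, y north, z up), v₁ plunges 21°→345° and v₂ plunges 6°→055°.
n = v₁ × v₂ = (-0.110, 0.317, 0.872) (taken with n_z > 0).
Dip δ = arctan(|n_h|/n_z) = arctan(0.336/0.872) = 21.1°.
Dip direction = azimuth of (n_x, n_y) = atan2(-0.110, 0.317) = 341°.

true dip 21°, dip direction 340°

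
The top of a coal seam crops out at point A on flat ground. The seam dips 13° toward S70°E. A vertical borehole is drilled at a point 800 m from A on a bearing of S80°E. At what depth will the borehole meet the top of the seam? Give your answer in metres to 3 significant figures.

The hole lies 10° from the dip direction, so the down-dip offset is 800 × cos 10° = 787.85 m.
Depth = down-dip offset × tan(dip) = 787.85 × tan 13° = 787.85 × 0.2309
Depth = 181.89 m

182 m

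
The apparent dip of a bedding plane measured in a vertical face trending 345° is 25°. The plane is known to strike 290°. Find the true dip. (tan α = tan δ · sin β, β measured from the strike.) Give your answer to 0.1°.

β = acute angle between strike 290° and section 345° = 55°.
tan δ = tan α / sin β = tan 25° / sin 55° = 0.4663 / 0.8192 = 0.5693
δ = arctan(0.5693) = 29.65°

29.7°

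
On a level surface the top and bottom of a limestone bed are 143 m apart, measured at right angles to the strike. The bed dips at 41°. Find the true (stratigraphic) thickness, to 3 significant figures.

True thickness t = w · sin(dip) = 143 × sin 41°
t = 143 × 0.6561 = 93.816 m

93.8 m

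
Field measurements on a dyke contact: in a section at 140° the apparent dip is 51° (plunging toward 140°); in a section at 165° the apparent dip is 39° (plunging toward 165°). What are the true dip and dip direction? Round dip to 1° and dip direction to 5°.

true dip 55°, dip direction 110°

Each apparent-dip line lies in the plane. As unit vectors (x east, y north, z up), v₁ plunges 51°→140° and v₂ plunges 39°→165°.
Cross product v₁ × v₂ gives the pole to the plane: n ∝ (0.280, -0.098, 0.207).
tan δ = √(n_x²+n_y²)/n_z = 0.297/0.207, so δ = 55.1°.
Dip direction = atan2(0.280, -0.098) = 109° (azimuth of n's horizontal projection).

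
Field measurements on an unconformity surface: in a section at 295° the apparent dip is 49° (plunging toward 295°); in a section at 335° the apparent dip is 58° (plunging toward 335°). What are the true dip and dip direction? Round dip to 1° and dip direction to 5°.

Represent each trace as a vector plunging at its apparent dip toward its trend (east-north-up frame): v₁ = (-0.595, 0.277, -0.755), v₂ = (-0.224, 0.480, -0.848).
Cross product v₁ × v₂ gives the pole to the plane: n ∝ (-0.127, 0.335, 0.223).
tan δ = √(n_x²+n_y²)/n_z = 0.359/0.223, so δ = 58.1°.
The horizontal component of n points toward azimuth atan2(n_x, n_y) = 339°, the dip direction.

true dip 58°, dip direction 340°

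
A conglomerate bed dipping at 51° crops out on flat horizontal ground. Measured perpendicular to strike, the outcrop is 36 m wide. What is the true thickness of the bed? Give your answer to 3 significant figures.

True thickness t = w · sin(dip) = 36 × sin 51°
t = 36 × 0.7771 = 27.977 m

28.0 m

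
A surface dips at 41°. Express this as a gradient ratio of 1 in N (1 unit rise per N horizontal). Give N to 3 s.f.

1 in 1.15

1 : N means tan θ = 1/N, so N = 1/tan 41° = 1/0.8693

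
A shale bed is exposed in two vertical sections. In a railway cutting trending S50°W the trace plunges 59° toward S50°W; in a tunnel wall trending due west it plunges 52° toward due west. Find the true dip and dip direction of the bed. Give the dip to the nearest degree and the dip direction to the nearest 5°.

true dip 59°, dip direction 230°

Each apparent-dip line lies in the plane. As unit vectors (x east, y north, z up), v₁ plunges 59°→S50°W and v₂ plunges 52°→due west.
n = v₁ × v₂ = (-0.261, -0.217, 0.204) (taken with n_z > 0).
Dip δ = arctan(|n_h|/n_z) = arctan(0.339/0.204) = 59.0°.
The horizontal component of n points toward azimuth atan2(n_x, n_y) = 230°, the dip direction.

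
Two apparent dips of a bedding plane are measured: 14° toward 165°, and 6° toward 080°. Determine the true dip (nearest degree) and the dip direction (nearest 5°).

true dip 15°, dip direction 145°

Each apparent-dip line lies in the plane. As unit vectors (x east, y north, z up), v₁ plunges 14°→165° and v₂ plunges 6°→080°.
The plane normal is n = v₁ × v₂ ∝ (0.140, -0.211, 0.961).
True dip = arccos(n_z / |n|) = arccos(0.9671) = 14.7°.
The horizontal component of n points toward azimuth atan2(n_x, n_y) = 146°, the dip direction.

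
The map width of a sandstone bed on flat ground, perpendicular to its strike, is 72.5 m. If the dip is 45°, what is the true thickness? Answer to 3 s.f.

True thickness t = w · sin(dip) = 72.5 × sin 45°
t = 72.5 × 0.7071 = 51.265 m

51.3 m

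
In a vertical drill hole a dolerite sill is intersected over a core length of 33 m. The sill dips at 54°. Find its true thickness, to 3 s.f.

19.4 m

True thickness t = h · cos(dip) = 33 × cos 54°
t = 33 × 0.5878 = 19.397 m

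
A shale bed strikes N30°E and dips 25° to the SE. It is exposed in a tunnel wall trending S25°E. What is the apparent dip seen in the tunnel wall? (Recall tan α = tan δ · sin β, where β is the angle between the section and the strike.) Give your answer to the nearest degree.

The strike is N30°E and the section trends S25°E; the acute angle between them is β = 55°.
tan α = tan 25° × sin 55° = 0.4663 × 0.8192 = 0.3820
apparent dip = arctan 0.3820 = 20.91°

21°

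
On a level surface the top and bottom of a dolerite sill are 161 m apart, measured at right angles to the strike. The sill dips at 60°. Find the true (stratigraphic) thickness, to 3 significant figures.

139 m

True thickness t = w · sin(dip) = 161 × sin 60°
t = 161 × 0.8660 = 139.430 m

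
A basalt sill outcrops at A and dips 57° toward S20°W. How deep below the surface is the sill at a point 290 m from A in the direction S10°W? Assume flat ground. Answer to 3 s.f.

440 m

The hole lies 10° from the dip direction, so the down-dip offset is 290 × cos 10° = 285.59 m.
Depth = down-dip offset × tan(dip) = 285.59 × tan 57° = 285.59 × 1.5399
Depth = 439.78 m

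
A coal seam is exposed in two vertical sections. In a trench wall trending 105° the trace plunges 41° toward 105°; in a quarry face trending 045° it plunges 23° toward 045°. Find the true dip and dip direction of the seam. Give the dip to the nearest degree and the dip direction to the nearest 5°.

true dip 41°, dip direction 105°

Each apparent-dip line lies in the plane. As unit vectors (x east, y north, z up), v₁ plunges 41°→105° and v₂ plunges 23°→045°.
The plane normal is n = v₁ × v₂ ∝ (0.503, -0.142, 0.602).
True dip = arccos(n_z / |n|) = arccos(0.7547) = 41.0°.
Dip direction = azimuth of (n_x, n_y) = atan2(0.503, -0.142) = 106°.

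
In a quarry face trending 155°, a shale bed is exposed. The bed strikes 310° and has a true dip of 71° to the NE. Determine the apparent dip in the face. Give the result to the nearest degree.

51°

Angle between strike (310°) and section (155°): β = 25°.
tan(apparent dip) = tan 71° · sin 25° = 1.2274
α = arctan(1.2274) = 50.83°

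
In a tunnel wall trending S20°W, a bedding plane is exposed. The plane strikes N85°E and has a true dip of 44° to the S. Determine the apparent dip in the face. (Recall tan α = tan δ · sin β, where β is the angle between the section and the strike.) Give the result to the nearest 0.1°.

41.2°

Angle between strike (N85°E) and section (S20°W): β = 65°.
tan α = tan 44° × sin 65° = 0.9657 × 0.9063 = 0.8752
apparent dip = arctan 0.8752 = 41.19°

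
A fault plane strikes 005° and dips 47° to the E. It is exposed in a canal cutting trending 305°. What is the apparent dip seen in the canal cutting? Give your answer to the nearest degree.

43°

Angle between strike (005°) and section (305°): β = 60°.
tan α = tan 47° × sin 60° = 1.0724 × 0.8660 = 0.9287
α = arctan(0.9287) = 42.88°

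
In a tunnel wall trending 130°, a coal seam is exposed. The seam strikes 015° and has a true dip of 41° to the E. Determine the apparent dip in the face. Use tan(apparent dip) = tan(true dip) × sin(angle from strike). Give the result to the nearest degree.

The section lies 65° from the strike.
tan(apparent dip) = tan 41° · sin 65° = 0.7878
α = arctan(0.7878) = 38.23°

38°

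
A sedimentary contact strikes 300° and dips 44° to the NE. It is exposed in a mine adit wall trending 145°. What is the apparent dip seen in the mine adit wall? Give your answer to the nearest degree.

The strike is 300° and the section trends 145°; the acute angle between them is β = 25°.
tan α = tan 44° × sin 25° = 0.9657 × 0.4226 = 0.4081
apparent dip = arctan 0.4081 = 22.20°

22°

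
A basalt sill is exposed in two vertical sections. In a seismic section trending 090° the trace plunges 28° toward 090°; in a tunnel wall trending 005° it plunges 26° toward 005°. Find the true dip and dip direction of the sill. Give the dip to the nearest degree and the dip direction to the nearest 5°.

true dip 35°, dip direction 050°

Each apparent-dip line lies in the plane. As unit vectors (x east, y north, z up), v₁ plunges 28°→090° and v₂ plunges 26°→005°.
The plane normal is n = v₁ × v₂ ∝ (0.420, 0.350, 0.791).
True dip = arccos(n_z / |n|) = arccos(0.8223) = 34.7°.
The horizontal component of n points toward azimuth atan2(n_x, n_y) = 50°, the dip direction.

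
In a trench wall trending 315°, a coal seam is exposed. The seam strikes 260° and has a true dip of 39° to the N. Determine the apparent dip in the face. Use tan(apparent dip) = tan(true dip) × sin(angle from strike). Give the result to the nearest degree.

34°

Angle between strike (260°) and section (315°): β = 55°.
tan(apparent dip) = tan 39° · sin 55° = 0.6633
α = arctan(0.6633) = 33.56°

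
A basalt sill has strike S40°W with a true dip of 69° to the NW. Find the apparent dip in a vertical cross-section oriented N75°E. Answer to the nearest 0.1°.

Angle between strike (S40°W) and section (N75°E): β = 35°.
tan(apparent dip) = tan 69° · sin 35° = 1.4942
apparent dip = arctan 1.4942 = 56.21°

56.2°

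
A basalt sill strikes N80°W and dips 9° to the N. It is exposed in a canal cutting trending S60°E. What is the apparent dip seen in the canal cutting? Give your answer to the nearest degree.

The strike is N80°W and the section trends S60°E; the acute angle between them is β = 20°.
tan(apparent dip) = tan 9° · sin 20° = 0.0542
α = arctan(0.0542) = 3.10°

3°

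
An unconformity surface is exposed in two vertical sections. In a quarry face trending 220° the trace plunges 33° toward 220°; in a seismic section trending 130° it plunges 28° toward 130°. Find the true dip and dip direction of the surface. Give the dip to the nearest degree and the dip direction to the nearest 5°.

Each apparent-dip line lies in the plane. As unit vectors (x east, y north, z up), v₁ plunges 33°→220° and v₂ plunges 28°→130°.
The plane normal is n = v₁ × v₂ ∝ (-0.007, -0.621, 0.741).
True dip = arccos(n_z / |n|) = arccos(0.7660) = 40.0°.
The horizontal component of n points toward azimuth atan2(n_x, n_y) = 181°, the dip direction.

true dip 40°, dip direction 180°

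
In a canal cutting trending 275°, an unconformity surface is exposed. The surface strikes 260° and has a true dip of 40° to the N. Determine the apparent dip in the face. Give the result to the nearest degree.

12°

The strike is 260° and the section trends 275°; the acute angle between them is β = 15°.
tan α = tan 40° × sin 15° = 0.8391 × 0.2588 = 0.2172
apparent dip = arctan 0.2172 = 12.25°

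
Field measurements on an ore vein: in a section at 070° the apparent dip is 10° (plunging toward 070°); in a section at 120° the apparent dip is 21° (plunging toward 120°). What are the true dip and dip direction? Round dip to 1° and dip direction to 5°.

true dip 22°, dip direction 135°

The two traces are lines in the plane: v₁ = (sin 70°·cos 10°, cos 70°·cos 10°, −sin 10°), v₂ = (sin 120°·cos 21°, cos 120°·cos 21°, −sin 21°).
n = v₁ × v₂ = (0.202, -0.191, 0.704) (taken with n_z > 0).
Dip δ = arctan(|n_h|/n_z) = arctan(0.278/0.704) = 21.5°.
Dip direction = atan2(0.202, -0.191) = 133° (azimuth of n's horizontal projection).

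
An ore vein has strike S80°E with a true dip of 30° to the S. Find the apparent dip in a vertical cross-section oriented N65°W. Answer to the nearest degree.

8°

The section lies 15° from the strike.
tan α = tan 30° × sin 15° = 0.5774 × 0.2588 = 0.1494
α = arctan(0.1494) = 8.50°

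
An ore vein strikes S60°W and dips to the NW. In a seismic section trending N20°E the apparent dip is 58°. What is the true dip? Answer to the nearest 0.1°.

The section is 40° from the strike.
tan δ = tan α / sin β = tan 58° / sin 40° = 1.6003 / 0.6428 = 2.4897
true dip = arctan 2.4897 = 68.12°

68.1°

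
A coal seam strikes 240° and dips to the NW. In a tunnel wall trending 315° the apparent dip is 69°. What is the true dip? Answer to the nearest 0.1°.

β = acute angle between strike 240° and section 315° = 75°.
tan δ = tan α / sin β = tan 69° / sin 75° = 2.6051 / 0.9659 = 2.6970
δ = arctan(2.6970) = 69.66°

69.7°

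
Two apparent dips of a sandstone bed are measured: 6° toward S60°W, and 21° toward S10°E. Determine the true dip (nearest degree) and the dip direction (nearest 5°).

The two traces are lines in the plane: v₁ = (sin 240°·cos 6°, cos 240°·cos 6°, −sin 6°), v₂ = (sin 170°·cos 21°, cos 170°·cos 21°, −sin 21°).
The plane normal is n = v₁ × v₂ ∝ (0.082, -0.326, 0.872).
tan δ = √(n_x²+n_y²)/n_z = 0.336/0.872, so δ = 21.1°.
Dip direction = azimuth of (n_x, n_y) = atan2(0.082, -0.326) = 166°.

true dip 21°, dip direction 165°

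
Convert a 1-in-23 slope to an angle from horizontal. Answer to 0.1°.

2.5°

tan θ = 1/23 = 0.0435
θ = arctan(0.0435) = 2.49°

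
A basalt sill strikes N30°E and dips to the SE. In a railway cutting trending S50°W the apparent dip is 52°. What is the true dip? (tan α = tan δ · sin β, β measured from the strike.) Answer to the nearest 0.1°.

β = acute angle between strike N30°E and section S50°W = 20°.
tan δ = tan α / sin β = tan 52° / sin 20° = 1.2799 / 0.3420 = 3.7423
true dip = arctan 3.7423 = 75.04°

75.0°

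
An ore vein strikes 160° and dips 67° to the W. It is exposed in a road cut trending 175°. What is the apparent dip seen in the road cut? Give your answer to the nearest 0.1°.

Angle between strike (160°) and section (175°): β = 15°.
tan α = tan 67° × sin 15° = 2.3559 × 0.2588 = 0.6097
α = arctan(0.6097) = 31.37°

31.4°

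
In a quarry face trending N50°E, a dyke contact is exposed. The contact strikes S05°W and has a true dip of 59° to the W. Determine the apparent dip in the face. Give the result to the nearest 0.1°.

49.6°

The strike is S05°W and the section trends N50°E; the acute angle between them is β = 45°.
tan(apparent dip) = tan 59° · sin 45° = 1.1768
apparent dip = arctan 1.1768 = 49.64°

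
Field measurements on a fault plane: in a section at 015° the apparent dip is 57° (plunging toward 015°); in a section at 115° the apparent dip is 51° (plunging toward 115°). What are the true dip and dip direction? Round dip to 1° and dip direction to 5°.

The two traces are lines in the plane: v₁ = (sin 15°·cos 57°, cos 15°·cos 57°, −sin 57°), v₂ = (sin 115°·cos 51°, cos 115°·cos 51°, −sin 51°).
Cross product v₁ × v₂ gives the pole to the plane: n ∝ (0.632, 0.369, 0.338).
True dip = arccos(n_z / |n|) = arccos(0.4189) = 65.2°.
Dip direction = atan2(0.632, 0.369) = 60° (azimuth of n's horizontal projection).

true dip 65°, dip direction 060°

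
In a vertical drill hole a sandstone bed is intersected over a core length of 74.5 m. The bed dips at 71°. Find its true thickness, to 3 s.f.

24.3 m

True thickness t = h · cos(dip) = 74.5 × cos 71°
t = 74.5 × 0.3256 = 24.255 m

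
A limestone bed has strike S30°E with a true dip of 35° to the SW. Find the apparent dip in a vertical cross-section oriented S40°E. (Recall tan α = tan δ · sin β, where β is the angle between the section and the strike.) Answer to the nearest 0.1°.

6.9°

Angle between strike (S30°E) and section (S40°E): β = 10°.
tan(apparent dip) = tan 35° · sin 10° = 0.1216
apparent dip = arctan 0.1216 = 6.93°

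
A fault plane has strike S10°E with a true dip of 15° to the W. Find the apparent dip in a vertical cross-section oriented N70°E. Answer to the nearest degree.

The strike is S10°E and the section trends N70°E; the acute angle between them is β = 80°.
tan α = tan 15° × sin 80° = 0.2679 × 0.9848 = 0.2639
apparent dip = arctan 0.2639 = 14.78°

15°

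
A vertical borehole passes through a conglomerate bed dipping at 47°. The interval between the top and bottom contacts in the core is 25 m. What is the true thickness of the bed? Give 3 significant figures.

True thickness t = h · cos(dip) = 25 × cos 47°
t = 25 × 0.6820 = 17.050 m

17.0 m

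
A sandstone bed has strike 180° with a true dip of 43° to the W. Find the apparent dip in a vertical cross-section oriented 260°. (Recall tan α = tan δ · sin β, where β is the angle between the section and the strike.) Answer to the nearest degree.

43°

The section lies 80° from the strike.
tan(apparent dip) = tan 43° · sin 80° = 0.9183
apparent dip = arctan 0.9183 = 42.56°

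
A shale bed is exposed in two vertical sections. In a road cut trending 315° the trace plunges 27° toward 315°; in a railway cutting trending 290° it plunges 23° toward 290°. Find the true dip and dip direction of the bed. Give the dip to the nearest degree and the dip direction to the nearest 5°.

true dip 27°, dip direction 325°

Each apparent-dip line lies in the plane. As unit vectors (x east, y north, z up), v₁ plunges 27°→315° and v₂ plunges 23°→290°.
n = v₁ × v₂ = (-0.103, 0.147, 0.347) (taken with n_z > 0).
True dip = arccos(n_z / |n|) = arccos(0.8883) = 27.3°.
Dip direction = atan2(-0.103, 0.147) = 325° (azimuth of n's horizontal projection).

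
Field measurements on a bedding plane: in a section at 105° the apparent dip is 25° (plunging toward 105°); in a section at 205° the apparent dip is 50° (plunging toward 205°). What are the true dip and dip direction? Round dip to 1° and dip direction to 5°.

true dip 54°, dip direction 175°

The two traces are lines in the plane: v₁ = (sin 105°·cos 25°, cos 105°·cos 25°, −sin 25°), v₂ = (sin 205°·cos 50°, cos 205°·cos 50°, −sin 50°).
The plane normal is n = v₁ × v₂ ∝ (0.067, -0.785, 0.574).
True dip = arccos(n_z / |n|) = arccos(0.5885) = 54.0°.
Dip direction = azimuth of (n_x, n_y) = atan2(0.067, -0.785) = 175°.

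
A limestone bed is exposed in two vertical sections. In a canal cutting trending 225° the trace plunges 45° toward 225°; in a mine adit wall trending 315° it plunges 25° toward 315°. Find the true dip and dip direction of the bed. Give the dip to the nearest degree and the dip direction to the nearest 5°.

Each apparent-dip line lies in the plane. As unit vectors (x east, y north, z up), v₁ plunges 45°→225° and v₂ plunges 25°→315°.
n = v₁ × v₂ = (-0.664, -0.242, 0.641) (taken with n_z > 0).
True dip = arccos(n_z / |n|) = arccos(0.6715) = 47.8°.
The horizontal component of n points toward azimuth atan2(n_x, n_y) = 250°, the dip direction.

true dip 48°, dip direction 250°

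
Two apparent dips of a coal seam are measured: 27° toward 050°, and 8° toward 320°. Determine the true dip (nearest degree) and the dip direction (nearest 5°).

true dip 28°, dip direction 035°

Each apparent-dip line lies in the plane. As unit vectors (x east, y north, z up), v₁ plunges 27°→050° and v₂ plunges 8°→320°.
The plane normal is n = v₁ × v₂ ∝ (0.265, 0.384, 0.882).
tan δ = √(n_x²+n_y²)/n_z = 0.466/0.882, so δ = 27.9°.
The horizontal component of n points toward azimuth atan2(n_x, n_y) = 35°, the dip direction.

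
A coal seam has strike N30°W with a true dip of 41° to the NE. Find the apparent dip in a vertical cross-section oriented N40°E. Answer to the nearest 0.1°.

Angle between strike (N30°W) and section (N40°E): β = 70°.
tan(apparent dip) = tan 41° · sin 70° = 0.8169
apparent dip = arctan 0.8169 = 39.24°

39.2°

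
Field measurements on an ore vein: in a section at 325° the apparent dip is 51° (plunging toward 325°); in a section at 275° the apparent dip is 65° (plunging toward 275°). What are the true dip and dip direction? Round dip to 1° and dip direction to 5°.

Each apparent-dip line lies in the plane. As unit vectors (x east, y north, z up), v₁ plunges 51°→325° and v₂ plunges 65°→275°.
Cross product v₁ × v₂ gives the pole to the plane: n ∝ (-0.439, 0.000, 0.204).
tan δ = √(n_x²+n_y²)/n_z = 0.439/0.204, so δ = 65.1°.
Dip direction = atan2(-0.439, 0.000) = 270° (azimuth of n's horizontal projection).

true dip 65°, dip direction 270°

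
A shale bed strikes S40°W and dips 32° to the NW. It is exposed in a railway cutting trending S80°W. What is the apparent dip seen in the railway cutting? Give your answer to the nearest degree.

22°

The section lies 40° from the strike.
tan α = tan 32° × sin 40° = 0.6249 × 0.6428 = 0.4017
α = arctan(0.4017) = 21.88°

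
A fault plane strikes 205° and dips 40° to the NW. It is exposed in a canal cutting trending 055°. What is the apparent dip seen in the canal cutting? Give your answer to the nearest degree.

23°

The section lies 30° from the strike.
tan α = tan 40° × sin 30° = 0.8391 × 0.5000 = 0.4195
α = arctan(0.4195) = 22.76°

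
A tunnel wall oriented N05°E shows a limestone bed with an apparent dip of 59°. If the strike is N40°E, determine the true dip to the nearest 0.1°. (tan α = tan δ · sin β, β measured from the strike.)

71.0°

The section is 35° from the strike.
tan δ = tan α / sin β = tan 59° / sin 35° = 1.6643 / 0.5736 = 2.9016
true dip = arctan 2.9016 = 70.98°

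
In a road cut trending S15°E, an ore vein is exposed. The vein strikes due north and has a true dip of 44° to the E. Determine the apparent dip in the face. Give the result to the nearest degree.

14°

The strike is due north and the section trends S15°E; the acute angle between them is β = 15°.
tan(apparent dip) = tan 44° · sin 15° = 0.2499
α = arctan(0.2499) = 14.03°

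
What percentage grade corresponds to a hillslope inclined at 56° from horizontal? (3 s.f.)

grade % = 100 × tan 56° = 100 × 1.4826

148%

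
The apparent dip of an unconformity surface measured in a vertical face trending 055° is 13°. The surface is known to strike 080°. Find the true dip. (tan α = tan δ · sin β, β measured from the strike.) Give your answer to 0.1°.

28.6°

β = acute angle between strike 080° and section 055° = 25°.
tan(true dip) = tan 13° / sin 25° = 0.5463
true dip = arctan 0.5463 = 28.65°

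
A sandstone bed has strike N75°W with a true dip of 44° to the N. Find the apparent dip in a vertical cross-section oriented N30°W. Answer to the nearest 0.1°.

The section lies 45° from the strike.
tan α = tan 44° × sin 45° = 0.9657 × 0.7071 = 0.6828
apparent dip = arctan 0.6828 = 34.33°

34.3°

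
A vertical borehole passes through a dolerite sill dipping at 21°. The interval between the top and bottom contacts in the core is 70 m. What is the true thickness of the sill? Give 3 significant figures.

True thickness t = h · cos(dip) = 70 × cos 21°
t = 70 × 0.9336 = 65.351 m

65.4 m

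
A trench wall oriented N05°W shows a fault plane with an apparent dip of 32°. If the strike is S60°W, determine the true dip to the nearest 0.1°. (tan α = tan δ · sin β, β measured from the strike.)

34.6°

β = acute angle between strike S60°W and section N05°W = 65°.
tan(true dip) = tan 32° / sin 65° = 0.6895
δ = arctan(0.6895) = 34.58°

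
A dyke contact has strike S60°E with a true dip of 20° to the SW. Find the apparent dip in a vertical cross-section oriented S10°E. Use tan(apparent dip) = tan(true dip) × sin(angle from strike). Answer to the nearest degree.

The strike is S60°E and the section trends S10°E; the acute angle between them is β = 50°.
tan(apparent dip) = tan 20° · sin 50° = 0.2788
α = arctan(0.2788) = 15.58°

16°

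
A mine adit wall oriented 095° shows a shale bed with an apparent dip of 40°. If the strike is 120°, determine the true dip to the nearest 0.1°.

The section is 25° from the strike.
tan δ = tan α / sin β = tan 40° / sin 25° = 0.8391 / 0.4226 = 1.9855
true dip = arctan 1.9855 = 63.27°

63.3°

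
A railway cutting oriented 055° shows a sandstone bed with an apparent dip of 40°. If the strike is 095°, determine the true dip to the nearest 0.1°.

52.5°

The section is 40° from the strike.
tan δ = tan α / sin β = tan 40° / sin 40° = 0.8391 / 0.6428 = 1.3054
δ = arctan(1.3054) = 52.55°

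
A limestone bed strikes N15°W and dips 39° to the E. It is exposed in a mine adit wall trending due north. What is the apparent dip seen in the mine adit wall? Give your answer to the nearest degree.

The section lies 15° from the strike.
tan(apparent dip) = tan 39° · sin 15° = 0.2096
α = arctan(0.2096) = 11.84°

12°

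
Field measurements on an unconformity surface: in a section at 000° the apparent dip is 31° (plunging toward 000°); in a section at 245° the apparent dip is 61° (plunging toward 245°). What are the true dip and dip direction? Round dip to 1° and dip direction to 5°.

true dip 67°, dip direction 285°

The two traces are lines in the plane: v₁ = (sin 0°·cos 31°, cos 0°·cos 31°, −sin 31°), v₂ = (sin 245°·cos 61°, cos 245°·cos 61°, −sin 61°).
Cross product v₁ × v₂ gives the pole to the plane: n ∝ (-0.855, 0.226, 0.377).
Dip δ = arctan(|n_h|/n_z) = arctan(0.885/0.377) = 66.9°.
Dip direction = atan2(-0.855, 0.226) = 285° (azimuth of n's horizontal projection).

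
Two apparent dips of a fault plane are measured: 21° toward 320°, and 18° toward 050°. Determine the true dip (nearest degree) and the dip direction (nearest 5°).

true dip 27°, dip direction 000°

Represent each trace as a vector plunging at its apparent dip toward its trend (east-north-up frame): v₁ = (-0.600, 0.715, -0.358), v₂ = (0.729, 0.611, -0.309).
n = v₁ × v₂ = (0.002, 0.447, 0.888) (taken with n_z > 0).
Dip δ = arctan(|n_h|/n_z) = arctan(0.447/0.888) = 26.7°.
Dip direction = azimuth of (n_x, n_y) = atan2(0.002, 0.447) = 0°.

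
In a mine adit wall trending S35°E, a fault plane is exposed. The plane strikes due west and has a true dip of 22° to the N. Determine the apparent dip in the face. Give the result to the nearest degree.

18°

Angle between strike (due west) and section (S35°E): β = 55°.
tan(apparent dip) = tan 22° · sin 55° = 0.3310
α = arctan(0.3310) = 18.31°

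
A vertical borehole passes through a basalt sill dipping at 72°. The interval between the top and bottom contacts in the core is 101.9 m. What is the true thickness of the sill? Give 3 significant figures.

31.5 m

True thickness t = h · cos(dip) = 101.9 × cos 72°
t = 101.9 × 0.3090 = 31.489 m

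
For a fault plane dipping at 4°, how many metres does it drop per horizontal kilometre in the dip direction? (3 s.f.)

69.9 m

drop per km = 1000 × tan 4° = 1000 × 0.0699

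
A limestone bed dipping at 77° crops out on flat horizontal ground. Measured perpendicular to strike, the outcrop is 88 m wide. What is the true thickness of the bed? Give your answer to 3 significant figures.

True thickness t = w · sin(dip) = 88 × sin 77°
t = 88 × 0.9744 = 85.745 m

85.7 m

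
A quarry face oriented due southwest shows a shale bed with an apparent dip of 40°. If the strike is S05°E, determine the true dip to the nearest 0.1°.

β = acute angle between strike S05°E and section due southwest = 50°.
tan δ = tan α / sin β = tan 40° / sin 50° = 0.8391 / 0.7660 = 1.0954
δ = arctan(1.0954) = 47.61°

47.6°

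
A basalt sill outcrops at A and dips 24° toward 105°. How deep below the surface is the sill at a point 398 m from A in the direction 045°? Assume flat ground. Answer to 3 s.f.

The hole lies 60° from the dip direction, so the down-dip offset is 398 × cos 60° = 199.00 m.
Depth = down-dip offset × tan(dip) = 199.00 × tan 24° = 199.00 × 0.4452
Depth = 88.60 m

88.6 m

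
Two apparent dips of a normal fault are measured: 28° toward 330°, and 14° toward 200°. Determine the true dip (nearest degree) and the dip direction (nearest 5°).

The two traces are lines in the plane: v₁ = (sin 330°·cos 28°, cos 330°·cos 28°, −sin 28°), v₂ = (sin 200°·cos 14°, cos 200°·cos 14°, −sin 14°).
The plane normal is n = v₁ × v₂ ∝ (-0.613, 0.049, 0.656).
Dip δ = arctan(|n_h|/n_z) = arctan(0.615/0.656) = 43.1°.
The horizontal component of n points toward azimuth atan2(n_x, n_y) = 275°, the dip direction.

true dip 43°, dip direction 275°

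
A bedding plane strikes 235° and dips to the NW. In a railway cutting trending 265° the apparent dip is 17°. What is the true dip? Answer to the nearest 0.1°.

The section is 30° from the strike.
tan δ = tan α / sin β = tan 17° / sin 30° = 0.3057 / 0.5000 = 0.6115
true dip = arctan 0.6115 = 31.44°

31.4°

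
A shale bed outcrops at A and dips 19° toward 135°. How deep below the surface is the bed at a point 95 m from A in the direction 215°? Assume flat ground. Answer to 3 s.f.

The hole lies 80° from the dip direction, so the down-dip offset is 95 × cos 80° = 16.50 m.
Depth = down-dip offset × tan(dip) = 16.50 × tan 19° = 16.50 × 0.3443
Depth = 5.68 m

5.68 m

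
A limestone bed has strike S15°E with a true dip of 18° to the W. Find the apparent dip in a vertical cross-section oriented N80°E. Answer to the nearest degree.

18°

Angle between strike (S15°E) and section (N80°E): β = 85°.
tan(apparent dip) = tan 18° · sin 85° = 0.3237
apparent dip = arctan 0.3237 = 17.94°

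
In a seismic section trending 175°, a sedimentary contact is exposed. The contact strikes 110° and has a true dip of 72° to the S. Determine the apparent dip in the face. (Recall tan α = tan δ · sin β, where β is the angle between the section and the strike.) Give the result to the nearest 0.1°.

70.3°

The strike is 110° and the section trends 175°; the acute angle between them is β = 65°.
tan α = tan 72° × sin 65° = 3.0777 × 0.9063 = 2.7893
apparent dip = arctan 2.7893 = 70.28°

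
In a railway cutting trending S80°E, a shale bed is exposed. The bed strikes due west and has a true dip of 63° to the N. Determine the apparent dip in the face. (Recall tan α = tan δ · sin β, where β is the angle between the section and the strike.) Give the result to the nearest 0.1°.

The section lies 10° from the strike.
tan α = tan 63° × sin 10° = 1.9626 × 0.1736 = 0.3408
α = arctan(0.3408) = 18.82°

18.8°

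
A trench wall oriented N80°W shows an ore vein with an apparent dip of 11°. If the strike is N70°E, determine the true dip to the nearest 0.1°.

The section is 30° from the strike.
tan(true dip) = tan 11° / sin 30° = 0.3888
δ = arctan(0.3888) = 21.24°

21.2°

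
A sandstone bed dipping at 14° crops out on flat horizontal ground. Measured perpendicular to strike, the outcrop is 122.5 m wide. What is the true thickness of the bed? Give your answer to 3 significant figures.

29.6 m

True thickness t = w · sin(dip) = 122.5 × sin 14°
t = 122.5 × 0.2419 = 29.635 m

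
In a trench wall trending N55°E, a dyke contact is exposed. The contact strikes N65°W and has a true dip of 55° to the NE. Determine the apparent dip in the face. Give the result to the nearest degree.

The section lies 60° from the strike.
tan(apparent dip) = tan 55° · sin 60° = 1.2368
α = arctan(1.2368) = 51.04°

51°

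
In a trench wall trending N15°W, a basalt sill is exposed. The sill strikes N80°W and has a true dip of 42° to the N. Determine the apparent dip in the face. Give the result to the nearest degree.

39°

Angle between strike (N80°W) and section (N15°W): β = 65°.
tan(apparent dip) = tan 42° · sin 65° = 0.8160
α = arctan(0.8160) = 39.22°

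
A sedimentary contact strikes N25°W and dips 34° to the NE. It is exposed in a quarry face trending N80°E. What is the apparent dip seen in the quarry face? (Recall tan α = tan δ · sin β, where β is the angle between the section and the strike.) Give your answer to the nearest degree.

Angle between strike (N25°W) and section (N80°E): β = 75°.
tan(apparent dip) = tan 34° · sin 75° = 0.6515
apparent dip = arctan 0.6515 = 33.09°

33°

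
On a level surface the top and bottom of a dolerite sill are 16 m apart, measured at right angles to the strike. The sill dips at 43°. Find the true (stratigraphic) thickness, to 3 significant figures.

10.9 m

True thickness t = w · sin(dip) = 16 × sin 43°
t = 16 × 0.6820 = 10.912 m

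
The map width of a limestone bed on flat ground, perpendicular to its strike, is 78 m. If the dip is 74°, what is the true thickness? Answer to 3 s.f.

True thickness t = w · sin(dip) = 78 × sin 74°
t = 78 × 0.9613 = 74.978 m

75.0 m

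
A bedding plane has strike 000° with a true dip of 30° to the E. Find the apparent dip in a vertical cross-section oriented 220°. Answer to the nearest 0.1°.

20.4°

The section lies 40° from the strike.
tan(apparent dip) = tan 30° · sin 40° = 0.3711
apparent dip = arctan 0.3711 = 20.36°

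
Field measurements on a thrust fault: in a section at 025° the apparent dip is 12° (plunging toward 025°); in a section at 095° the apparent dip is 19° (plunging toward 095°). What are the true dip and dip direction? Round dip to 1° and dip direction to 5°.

true dip 20°, dip direction 080°

Represent each trace as a vector plunging at its apparent dip toward its trend (east-north-up frame): v₁ = (0.413, 0.887, -0.208), v₂ = (0.942, -0.082, -0.326).
n = v₁ × v₂ = (0.306, 0.061, 0.869) (taken with n_z > 0).
True dip = arccos(n_z / |n|) = arccos(0.9412) = 19.7°.
The horizontal component of n points toward azimuth atan2(n_x, n_y) = 79°, the dip direction.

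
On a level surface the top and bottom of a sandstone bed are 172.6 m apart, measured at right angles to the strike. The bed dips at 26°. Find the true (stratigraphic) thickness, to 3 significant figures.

True thickness t = w · sin(dip) = 172.6 × sin 26°
t = 172.6 × 0.4384 = 75.663 m

75.7 m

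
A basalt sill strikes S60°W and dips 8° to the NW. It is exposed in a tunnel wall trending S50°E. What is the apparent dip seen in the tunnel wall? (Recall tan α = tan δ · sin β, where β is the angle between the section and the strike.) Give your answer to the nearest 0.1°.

The section lies 70° from the strike.
tan(apparent dip) = tan 8° · sin 70° = 0.1321
apparent dip = arctan 0.1321 = 7.52°

7.5°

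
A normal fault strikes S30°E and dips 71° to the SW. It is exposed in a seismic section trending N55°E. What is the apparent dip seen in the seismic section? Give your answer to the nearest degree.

The strike is S30°E and the section trends N55°E; the acute angle between them is β = 85°.
tan α = tan 71° × sin 85° = 2.9042 × 0.9962 = 2.8932
α = arctan(2.8932) = 70.93°

71°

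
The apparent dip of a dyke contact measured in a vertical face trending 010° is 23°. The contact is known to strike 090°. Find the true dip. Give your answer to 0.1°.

The section is 80° from the strike.
tan(true dip) = tan 23° / sin 80° = 0.4310
true dip = arctan 0.4310 = 23.32°

23.3°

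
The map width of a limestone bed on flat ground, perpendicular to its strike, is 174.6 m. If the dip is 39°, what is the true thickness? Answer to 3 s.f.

110 m

True thickness t = w · sin(dip) = 174.6 × sin 39°
t = 174.6 × 0.6293 = 109.879 m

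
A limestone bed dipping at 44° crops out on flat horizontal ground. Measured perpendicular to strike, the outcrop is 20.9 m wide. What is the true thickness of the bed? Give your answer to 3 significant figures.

True thickness t = w · sin(dip) = 20.9 × sin 44°
t = 20.9 × 0.6947 = 14.518 m

14.5 m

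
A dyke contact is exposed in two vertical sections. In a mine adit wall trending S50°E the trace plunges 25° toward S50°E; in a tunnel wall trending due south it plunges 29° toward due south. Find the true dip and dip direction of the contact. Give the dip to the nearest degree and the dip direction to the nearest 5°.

true dip 30°, dip direction 165°

Represent each trace as a vector plunging at its apparent dip toward its trend (east-north-up frame): v₁ = (0.694, -0.583, -0.423), v₂ = (0.000, -0.875, -0.485).
Cross product v₁ × v₂ gives the pole to the plane: n ∝ (0.087, -0.337, 0.607).
Dip δ = arctan(|n_h|/n_z) = arctan(0.348/0.607) = 29.8°.
The horizontal component of n points toward azimuth atan2(n_x, n_y) = 165°, the dip direction.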